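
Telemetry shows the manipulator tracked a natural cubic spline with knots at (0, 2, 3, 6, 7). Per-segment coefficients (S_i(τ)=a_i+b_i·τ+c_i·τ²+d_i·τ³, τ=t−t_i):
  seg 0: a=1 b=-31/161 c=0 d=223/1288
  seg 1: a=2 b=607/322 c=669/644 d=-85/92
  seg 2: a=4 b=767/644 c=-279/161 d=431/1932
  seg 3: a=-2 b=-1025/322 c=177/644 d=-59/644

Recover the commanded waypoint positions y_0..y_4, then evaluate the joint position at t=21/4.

y_0=1 y_1=2 y_2=4 y_3=-2 y_4=-5
S(21/4) = 18461/41216

y_0 = S_0(0) = a_0 = 1
y_1 = S_1(0) = a_1 = 2
y_2 = S_2(0) = a_2 = 4
y_3 = S_3(0) = a_3 = -2
y_4 = S_3(1) = -5
t_q=21/4 is in segment 2 (τ=9/4); S_2(τ)=18461/41216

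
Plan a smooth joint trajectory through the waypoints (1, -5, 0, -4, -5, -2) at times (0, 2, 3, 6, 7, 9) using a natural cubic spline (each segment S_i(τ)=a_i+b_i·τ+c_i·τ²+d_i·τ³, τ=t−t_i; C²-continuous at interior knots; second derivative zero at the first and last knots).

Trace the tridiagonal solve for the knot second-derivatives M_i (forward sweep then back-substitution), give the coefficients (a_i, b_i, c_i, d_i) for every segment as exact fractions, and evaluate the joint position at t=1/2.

  seg 0: a=1 b=-34198/5655 c=0 d=17233/22620
  seg 1: a=-5 b=17501/5655 c=17233/3770 d=-30151/11310
  seg 2: a=0 b=47947/11310 c=-6459/1885 d=91/174
  seg 3: a=-4 b=-12436/5655 c=4827/3770 d=-919/11310
  seg 4: a=-5 b=1333/11310 c=1954/1885 d=-977/5655
S(1/2) = -23265/12064

Δ: Δ0=-3, Δ1=5, Δ2=-4/3, Δ3=-1, Δ4=3/2
row 1: diag=6, rhs=48; c'=1/6, d'=8
row 2: denom=8−1·1/6=47/6; d'=(-38−1·8)/(47/6)=-276/47
row 3: denom=8−3·18/47=322/47; d'=(2−3·-276/47)/(322/47)=461/161
row 4: denom=6−1·47/322=1885/322; d'=(15−1·461/161)/(1885/322)=3908/1885
back: M4=3908/1885
back: M3=461/161−47/322·3908/1885=4827/1885
back: M2=-276/47−18/47·4827/1885=-12918/1885
back: M1=8−1/6·-12918/1885=17233/1885
M: M0=0, M1=17233/1885, M2=-12918/1885, M3=4827/1885, M4=3908/1885, M5=0
seg 0: a=1, c=M0/2=0, d=(M1−M0)/(6·2)=17233/22620, b=Δ0−h0·(2M0+M1)/6=-34198/5655
seg 1: a=-5, c=M1/2=17233/3770, d=(M2−M1)/(6·1)=-30151/11310, b=Δ1−h1·(2M1+M2)/6=17501/5655
seg 2: a=0, c=M2/2=-6459/1885, d=(M3−M2)/(6·3)=91/174, b=Δ2−h2·(2M2+M3)/6=47947/11310
seg 3: a=-4, c=M3/2=4827/3770, d=(M4−M3)/(6·1)=-919/11310, b=Δ3−h3·(2M3+M4)/6=-12436/5655
seg 4: a=-5, c=M4/2=1954/1885, d=(M5−M4)/(6·2)=-977/5655, b=Δ4−h4·(2M4+M5)/6=1333/11310
t_q=1/2 → seg 0, τ=1/2; S=1+-34198/5655·τ+0·τ²+17233/22620·τ³=-23265/12064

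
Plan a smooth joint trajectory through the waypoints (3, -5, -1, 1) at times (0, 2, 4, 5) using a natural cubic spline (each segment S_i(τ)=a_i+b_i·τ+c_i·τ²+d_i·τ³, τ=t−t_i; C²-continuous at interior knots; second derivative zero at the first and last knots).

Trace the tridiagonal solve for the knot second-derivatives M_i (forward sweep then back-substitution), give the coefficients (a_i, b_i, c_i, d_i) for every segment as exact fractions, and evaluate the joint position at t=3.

Δ: Δ0=-4, Δ1=2, Δ2=2
row 1: diag=8, rhs=36; c'=1/4, d'=9/2
row 2: denom=6−2·1/4=11/2; d'=(0−2·9/2)/(11/2)=-18/11
back: M2=-18/11
back: M1=9/2−1/4·-18/11=54/11
M: M0=0, M1=54/11, M2=-18/11, M3=0
seg 0: a=3, c=M0/2=0, d=(M1−M0)/(6·2)=9/22, b=Δ0−h0·(2M0+M1)/6=-62/11
seg 1: a=-5, c=M1/2=27/11, d=(M2−M1)/(6·2)=-6/11, b=Δ1−h1·(2M1+M2)/6=-8/11
seg 2: a=-1, c=M2/2=-9/11, d=(M3−M2)/(6·1)=3/11, b=Δ2−h2·(2M2+M3)/6=28/11
t_q=3 → seg 1, τ=1; S=-5+-8/11·τ+27/11·τ²+-6/11·τ³=-42/11

  seg 0: a=3 b=-62/11 c=0 d=9/22
  seg 1: a=-5 b=-8/11 c=27/11 d=-6/11
  seg 2: a=-1 b=28/11 c=-9/11 d=3/11
S(3) = -42/11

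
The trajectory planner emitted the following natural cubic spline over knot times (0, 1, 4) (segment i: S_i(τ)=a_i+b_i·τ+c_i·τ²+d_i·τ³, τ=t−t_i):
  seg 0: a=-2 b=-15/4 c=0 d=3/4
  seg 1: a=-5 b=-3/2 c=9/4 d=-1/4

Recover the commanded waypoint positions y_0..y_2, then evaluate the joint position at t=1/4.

y_0=-2 y_1=-5 y_2=4
S(1/4) = -749/256

y_0 = S_0(0) = a_0 = -2
y_1 = S_1(0) = a_1 = -5
y_2 = S_1(3) = 4
t_q=1/4 is in segment 0 (τ=1/4); S_0(τ)=-749/256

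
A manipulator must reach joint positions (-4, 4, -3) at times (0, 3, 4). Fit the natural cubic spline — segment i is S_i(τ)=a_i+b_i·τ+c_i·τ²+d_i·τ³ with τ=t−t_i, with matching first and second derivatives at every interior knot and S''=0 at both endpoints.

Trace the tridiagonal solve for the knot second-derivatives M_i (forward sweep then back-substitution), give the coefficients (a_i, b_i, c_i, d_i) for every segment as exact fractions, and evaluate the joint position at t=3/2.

Δ: Δ0=8/3, Δ1=-7
row 1: diag=8, rhs=-58; c'=1/8, d'=-29/4
back: M1=-29/4
M: M0=0, M1=-29/4, M2=0
seg 0: a=-4, c=M0/2=0, d=(M1−M0)/(6·3)=-29/72, b=Δ0−h0·(2M0+M1)/6=151/24
seg 1: a=4, c=M1/2=-29/8, d=(M2−M1)/(6·1)=29/24, b=Δ1−h1·(2M1+M2)/6=-55/12
t_q=3/2 → seg 0, τ=3/2; S=-4+151/24·τ+0·τ²+-29/72·τ³=261/64

  seg 0: a=-4 b=151/24 c=0 d=-29/72
  seg 1: a=4 b=-55/12 c=-29/8 d=29/24
S(3/2) = 261/64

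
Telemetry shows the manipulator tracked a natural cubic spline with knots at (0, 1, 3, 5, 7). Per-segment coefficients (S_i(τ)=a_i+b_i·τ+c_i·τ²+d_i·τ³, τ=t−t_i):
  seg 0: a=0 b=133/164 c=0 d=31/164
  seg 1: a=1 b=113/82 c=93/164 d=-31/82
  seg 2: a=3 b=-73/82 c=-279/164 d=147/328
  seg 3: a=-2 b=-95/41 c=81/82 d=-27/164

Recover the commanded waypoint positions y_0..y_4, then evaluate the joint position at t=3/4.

y_0 = S_0(0) = a_0 = 0
y_1 = S_1(0) = a_1 = 1
y_2 = S_2(0) = a_2 = 3
y_3 = S_3(0) = a_3 = -2
y_4 = S_3(2) = -4
t_q=3/4 is in segment 0 (τ=3/4); S_0(τ)=7221/10496

y_0=0 y_1=1 y_2=3 y_3=-2 y_4=-4
S(3/4) = 7221/10496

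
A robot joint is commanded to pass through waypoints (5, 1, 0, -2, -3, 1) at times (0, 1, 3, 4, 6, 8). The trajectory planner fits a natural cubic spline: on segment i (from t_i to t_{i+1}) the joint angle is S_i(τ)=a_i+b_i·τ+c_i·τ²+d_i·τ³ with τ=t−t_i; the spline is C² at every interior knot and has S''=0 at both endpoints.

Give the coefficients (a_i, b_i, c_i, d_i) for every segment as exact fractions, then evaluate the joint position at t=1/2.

  seg 0: a=5 b=-3241/680 c=0 d=521/680
  seg 1: a=1 b=-839/340 c=1563/680 d=-447/680
  seg 2: a=0 b=-79/68 c=-1119/680 d=549/680
  seg 3: a=-2 b=-1381/680 c=66/85 d=-3/544
  seg 4: a=-3 b=343/340 c=1011/1360 d=-337/2720
S(1/2) = 14757/5440

Δ: Δ0=-4, Δ1=-1/2, Δ2=-2, Δ3=-1/2, Δ4=2
row 1: diag=6, rhs=21; c'=1/3, d'=7/2
row 2: denom=6−2·1/3=16/3; d'=(-9−2·7/2)/(16/3)=-3
row 3: denom=6−1·3/16=93/16; d'=(9−1·-3)/(93/16)=64/31
row 4: denom=8−2·32/93=680/93; d'=(15−2·64/31)/(680/93)=1011/680
back: M4=1011/680
back: M3=64/31−32/93·1011/680=132/85
back: M2=-3−3/16·132/85=-1119/340
back: M1=7/2−1/3·-1119/340=1563/340
M: M0=0, M1=1563/340, M2=-1119/340, M3=132/85, M4=1011/680, M5=0
seg 0: a=5, c=M0/2=0, d=(M1−M0)/(6·1)=521/680, b=Δ0−h0·(2M0+M1)/6=-3241/680
seg 1: a=1, c=M1/2=1563/680, d=(M2−M1)/(6·2)=-447/680, b=Δ1−h1·(2M1+M2)/6=-839/340
seg 2: a=0, c=M2/2=-1119/680, d=(M3−M2)/(6·1)=549/680, b=Δ2−h2·(2M2+M3)/6=-79/68
seg 3: a=-2, c=M3/2=66/85, d=(M4−M3)/(6·2)=-3/544, b=Δ3−h3·(2M3+M4)/6=-1381/680
seg 4: a=-3, c=M4/2=1011/1360, d=(M5−M4)/(6·2)=-337/2720, b=Δ4−h4·(2M4+M5)/6=343/340
t_q=1/2 → seg 0, τ=1/2; S=5+-3241/680·τ+0·τ²+521/680·τ³=14757/5440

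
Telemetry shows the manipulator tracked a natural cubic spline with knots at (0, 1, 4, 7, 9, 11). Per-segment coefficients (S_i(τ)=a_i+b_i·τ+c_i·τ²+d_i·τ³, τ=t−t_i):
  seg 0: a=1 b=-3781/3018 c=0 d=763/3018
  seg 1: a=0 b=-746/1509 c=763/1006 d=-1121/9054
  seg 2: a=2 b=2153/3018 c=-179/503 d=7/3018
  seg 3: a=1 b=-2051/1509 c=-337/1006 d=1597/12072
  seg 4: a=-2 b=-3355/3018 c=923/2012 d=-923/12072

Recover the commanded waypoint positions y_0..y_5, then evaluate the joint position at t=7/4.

y_0=1 y_1=0 y_2=2 y_3=1 y_4=-2 y_5=-3
S(7/4) = 233/64384

y_0 = S_0(0) = a_0 = 1
y_1 = S_1(0) = a_1 = 0
y_2 = S_2(0) = a_2 = 2
y_3 = S_3(0) = a_3 = 1
y_4 = S_4(0) = a_4 = -2
y_5 = S_4(2) = -3
t_q=7/4 is in segment 1 (τ=3/4); S_1(τ)=233/64384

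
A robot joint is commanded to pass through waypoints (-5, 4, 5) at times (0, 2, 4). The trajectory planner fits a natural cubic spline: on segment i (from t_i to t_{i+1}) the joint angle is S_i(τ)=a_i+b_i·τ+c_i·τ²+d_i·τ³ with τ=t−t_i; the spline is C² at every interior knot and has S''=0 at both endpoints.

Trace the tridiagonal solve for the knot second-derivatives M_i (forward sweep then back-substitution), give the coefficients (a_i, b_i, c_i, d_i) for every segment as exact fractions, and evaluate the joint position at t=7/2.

Δ: Δ0=9/2, Δ1=1/2
row 1: diag=8, rhs=-24; c'=1/4, d'=-3
back: M1=-3
M: M0=0, M1=-3, M2=0
seg 0: a=-5, c=M0/2=0, d=(M1−M0)/(6·2)=-1/4, b=Δ0−h0·(2M0+M1)/6=11/2
seg 1: a=4, c=M1/2=-3/2, d=(M2−M1)/(6·2)=1/4, b=Δ1−h1·(2M1+M2)/6=5/2
t_q=7/2 → seg 1, τ=3/2; S=4+5/2·τ+-3/2·τ²+1/4·τ³=167/32

  seg 0: a=-5 b=11/2 c=0 d=-1/4
  seg 1: a=4 b=5/2 c=-3/2 d=1/4
S(7/2) = 167/32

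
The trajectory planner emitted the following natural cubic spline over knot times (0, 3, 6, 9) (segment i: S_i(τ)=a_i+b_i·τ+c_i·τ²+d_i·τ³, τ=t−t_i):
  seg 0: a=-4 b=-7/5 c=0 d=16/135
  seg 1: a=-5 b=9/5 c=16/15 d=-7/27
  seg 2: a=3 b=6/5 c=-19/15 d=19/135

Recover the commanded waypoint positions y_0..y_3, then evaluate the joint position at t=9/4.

y_0=-4 y_1=-5 y_2=3 y_3=-1
S(9/4) = -29/5

y_0 = S_0(0) = a_0 = -4
y_1 = S_1(0) = a_1 = -5
y_2 = S_2(0) = a_2 = 3
y_3 = S_2(3) = -1
t_q=9/4 is in segment 0 (τ=9/4); S_0(τ)=-29/5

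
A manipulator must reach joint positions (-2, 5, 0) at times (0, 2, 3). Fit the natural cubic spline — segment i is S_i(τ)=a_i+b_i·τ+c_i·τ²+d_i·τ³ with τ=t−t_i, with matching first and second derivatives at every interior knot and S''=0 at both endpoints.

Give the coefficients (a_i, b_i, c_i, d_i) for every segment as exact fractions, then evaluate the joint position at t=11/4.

Δ: Δ0=7/2, Δ1=-5
row 1: diag=6, rhs=-51; c'=1/6, d'=-17/2
back: M1=-17/2
M: M0=0, M1=-17/2, M2=0
seg 0: a=-2, c=M0/2=0, d=(M1−M0)/(6·2)=-17/24, b=Δ0−h0·(2M0+M1)/6=19/3
seg 1: a=5, c=M1/2=-17/4, d=(M2−M1)/(6·1)=17/12, b=Δ1−h1·(2M1+M2)/6=-13/6
t_q=11/4 → seg 1, τ=3/4; S=5+-13/6·τ+-17/4·τ²+17/12·τ³=405/256

  seg 0: a=-2 b=19/3 c=0 d=-17/24
  seg 1: a=5 b=-13/6 c=-17/4 d=17/12
S(11/4) = 405/256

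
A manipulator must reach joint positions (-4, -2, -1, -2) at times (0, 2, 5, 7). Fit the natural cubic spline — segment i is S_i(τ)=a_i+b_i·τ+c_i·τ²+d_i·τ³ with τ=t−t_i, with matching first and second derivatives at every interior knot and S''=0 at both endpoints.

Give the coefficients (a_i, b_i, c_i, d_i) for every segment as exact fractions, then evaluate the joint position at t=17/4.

Δ: Δ0=1, Δ1=1/3, Δ2=-1/2
row 1: diag=10, rhs=-4; c'=3/10, d'=-2/5
row 2: denom=10−3·3/10=91/10; d'=(-5−3·-2/5)/(91/10)=-38/91
back: M2=-38/91
back: M1=-2/5−3/10·-38/91=-25/91
M: M0=0, M1=-25/91, M2=-38/91, M3=0
seg 0: a=-4, c=M0/2=0, d=(M1−M0)/(6·2)=-25/1092, b=Δ0−h0·(2M0+M1)/6=298/273
seg 1: a=-2, c=M1/2=-25/182, d=(M2−M1)/(6·3)=-1/126, b=Δ1−h1·(2M1+M2)/6=223/273
seg 2: a=-1, c=M2/2=-19/91, d=(M3−M2)/(6·2)=19/546, b=Δ2−h2·(2M2+M3)/6=-121/546
t_q=17/4 → seg 1, τ=9/4; S=-2+223/273·τ+-25/182·τ²+-1/126·τ³=-11041/11648

  seg 0: a=-4 b=298/273 c=0 d=-25/1092
  seg 1: a=-2 b=223/273 c=-25/182 d=-1/126
  seg 2: a=-1 b=-121/546 c=-19/91 d=19/546
S(17/4) = -11041/11648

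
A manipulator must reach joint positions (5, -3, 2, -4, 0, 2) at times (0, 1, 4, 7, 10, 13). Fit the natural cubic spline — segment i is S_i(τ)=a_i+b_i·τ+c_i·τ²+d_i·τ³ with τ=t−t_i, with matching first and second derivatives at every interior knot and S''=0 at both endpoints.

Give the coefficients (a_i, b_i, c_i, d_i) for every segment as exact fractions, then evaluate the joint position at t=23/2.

Δ: Δ0=-8, Δ1=5/3, Δ2=-2, Δ3=4/3, Δ4=2/3
row 1: diag=8, rhs=58; c'=3/8, d'=29/4
row 2: denom=12−3·3/8=87/8; d'=(-22−3·29/4)/(87/8)=-350/87
row 3: denom=12−3·8/29=324/29; d'=(20−3·-350/87)/(324/29)=155/54
row 4: denom=12−3·29/108=403/36; d'=(-4−3·155/54)/(403/36)=-454/403
back: M4=-454/403
back: M3=155/54−29/108·-454/403=3836/1209
back: M2=-350/87−8/29·3836/1209=-1974/403
back: M1=29/4−3/8·-1974/403=3662/403
M: M0=0, M1=3662/403, M2=-1974/403, M3=3836/1209, M4=-454/403, M5=0
seg 0: a=5, c=M0/2=0, d=(M1−M0)/(6·1)=1831/1209, b=Δ0−h0·(2M0+M1)/6=-11503/1209
seg 1: a=-3, c=M1/2=1831/403, d=(M2−M1)/(6·3)=-2818/3627, b=Δ1−h1·(2M1+M2)/6=-6010/1209
seg 2: a=2, c=M2/2=-987/403, d=(M3−M2)/(6·3)=4879/10881, b=Δ2−h2·(2M2+M3)/6=122/93
seg 3: a=-4, c=M3/2=1918/1209, d=(M4−M3)/(6·3)=-2599/10881, b=Δ3−h3·(2M3+M4)/6=-1543/1209
seg 4: a=0, c=M4/2=-227/403, d=(M5−M4)/(6·3)=227/3627, b=Δ4−h4·(2M4+M5)/6=2168/1209
t_q=23/2 → seg 4, τ=3/2; S=0+2168/1209·τ+-227/403·τ²+227/3627·τ³=5267/3224

  seg 0: a=5 b=-11503/1209 c=0 d=1831/1209
  seg 1: a=-3 b=-6010/1209 c=1831/403 d=-2818/3627
  seg 2: a=2 b=122/93 c=-987/403 d=4879/10881
  seg 3: a=-4 b=-1543/1209 c=1918/1209 d=-2599/10881
  seg 4: a=0 b=2168/1209 c=-227/403 d=227/3627
S(23/2) = 5267/3224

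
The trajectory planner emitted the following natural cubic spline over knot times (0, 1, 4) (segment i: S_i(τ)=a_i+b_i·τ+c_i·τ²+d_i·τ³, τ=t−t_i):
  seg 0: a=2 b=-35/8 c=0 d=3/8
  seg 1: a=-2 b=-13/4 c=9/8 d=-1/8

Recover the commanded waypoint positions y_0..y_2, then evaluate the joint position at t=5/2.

y_0 = S_0(0) = a_0 = 2
y_1 = S_1(0) = a_1 = -2
y_2 = S_1(3) = -5
t_q=5/2 is in segment 1 (τ=3/2); S_1(τ)=-305/64

y_0=2 y_1=-2 y_2=-5
S(5/2) = -305/64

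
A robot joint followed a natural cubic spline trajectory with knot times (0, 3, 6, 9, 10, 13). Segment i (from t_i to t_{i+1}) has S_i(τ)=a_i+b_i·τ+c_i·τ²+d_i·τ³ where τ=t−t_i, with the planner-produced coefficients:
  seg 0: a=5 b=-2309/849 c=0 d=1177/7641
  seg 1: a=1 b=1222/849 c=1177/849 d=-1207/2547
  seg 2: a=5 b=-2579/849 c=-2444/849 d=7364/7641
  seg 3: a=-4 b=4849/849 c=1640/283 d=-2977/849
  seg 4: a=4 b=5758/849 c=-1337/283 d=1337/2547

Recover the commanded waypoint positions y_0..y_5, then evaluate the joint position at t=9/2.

y_0=5 y_1=1 y_2=5 y_3=-4 y_4=4 y_5=-4
S(9/2) = 10593/2264

y_0 = S_0(0) = a_0 = 5
y_1 = S_1(0) = a_1 = 1
y_2 = S_2(0) = a_2 = 5
y_3 = S_3(0) = a_3 = -4
y_4 = S_4(0) = a_4 = 4
y_5 = S_4(3) = -4
t_q=9/2 is in segment 1 (τ=3/2); S_1(τ)=10593/2264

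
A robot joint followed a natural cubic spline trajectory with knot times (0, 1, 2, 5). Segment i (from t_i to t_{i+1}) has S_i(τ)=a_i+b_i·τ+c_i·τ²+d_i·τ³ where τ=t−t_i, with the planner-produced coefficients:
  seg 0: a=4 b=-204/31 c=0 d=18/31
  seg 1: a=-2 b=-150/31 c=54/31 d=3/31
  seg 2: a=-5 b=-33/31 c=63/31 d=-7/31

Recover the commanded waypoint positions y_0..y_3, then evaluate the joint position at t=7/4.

y_0=4 y_1=-2 y_2=-5 y_3=4
S(7/4) = -9143/1984

y_0 = S_0(0) = a_0 = 4
y_1 = S_1(0) = a_1 = -2
y_2 = S_2(0) = a_2 = -5
y_3 = S_2(3) = 4
t_q=7/4 is in segment 1 (τ=3/4); S_1(τ)=-9143/1984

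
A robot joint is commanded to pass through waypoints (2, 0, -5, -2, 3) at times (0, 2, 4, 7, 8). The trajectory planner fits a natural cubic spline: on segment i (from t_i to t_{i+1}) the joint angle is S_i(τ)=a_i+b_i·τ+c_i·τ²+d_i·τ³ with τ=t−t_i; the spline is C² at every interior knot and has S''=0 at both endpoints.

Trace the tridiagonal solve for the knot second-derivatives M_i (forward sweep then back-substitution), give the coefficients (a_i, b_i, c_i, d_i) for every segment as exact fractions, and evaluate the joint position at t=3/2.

Δ: Δ0=-1, Δ1=-5/2, Δ2=1, Δ3=5
row 1: diag=8, rhs=-9; c'=1/4, d'=-9/8
row 2: denom=10−2·1/4=19/2; d'=(21−2·-9/8)/(19/2)=93/38
row 3: denom=8−3·6/19=134/19; d'=(24−3·93/38)/(134/19)=633/268
back: M3=633/268
back: M2=93/38−6/19·633/268=114/67
back: M1=-9/8−1/4·114/67=-831/536
M: M0=0, M1=-831/536, M2=114/67, M3=633/268, M4=0
seg 0: a=2, c=M0/2=0, d=(M1−M0)/(6·2)=-277/2144, b=Δ0−h0·(2M0+M1)/6=-259/536
seg 1: a=0, c=M1/2=-831/1072, d=(M2−M1)/(6·2)=581/2144, b=Δ1−h1·(2M1+M2)/6=-545/268
seg 2: a=-5, c=M2/2=57/67, d=(M3−M2)/(6·3)=59/1608, b=Δ2−h2·(2M2+M3)/6=-1009/536
seg 3: a=-2, c=M3/2=633/536, d=(M4−M3)/(6·1)=-211/536, b=Δ3−h3·(2M3+M4)/6=1129/268
t_q=3/2 → seg 0, τ=3/2; S=2+-259/536·τ+0·τ²+-277/2144·τ³=14393/17152

  seg 0: a=2 b=-259/536 c=0 d=-277/2144
  seg 1: a=0 b=-545/268 c=-831/1072 d=581/2144
  seg 2: a=-5 b=-1009/536 c=57/67 d=59/1608
  seg 3: a=-2 b=1129/268 c=633/536 d=-211/536
S(3/2) = 14393/17152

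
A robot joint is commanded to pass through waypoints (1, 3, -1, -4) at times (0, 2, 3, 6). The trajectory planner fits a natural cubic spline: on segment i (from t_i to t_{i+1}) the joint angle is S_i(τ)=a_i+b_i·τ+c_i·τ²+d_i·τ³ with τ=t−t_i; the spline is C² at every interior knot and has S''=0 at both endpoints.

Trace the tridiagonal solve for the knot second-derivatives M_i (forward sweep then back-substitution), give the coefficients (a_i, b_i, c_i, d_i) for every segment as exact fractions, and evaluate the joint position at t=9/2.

  seg 0: a=1 b=133/47 c=0 d=-43/94
  seg 1: a=3 b=-125/47 c=-129/47 d=66/47
  seg 2: a=-1 b=-185/47 c=69/47 d=-23/141
S(9/2) = -1561/376

Δ: Δ0=1, Δ1=-4, Δ2=-1
row 1: diag=6, rhs=-30; c'=1/6, d'=-5
row 2: denom=8−1·1/6=47/6; d'=(18−1·-5)/(47/6)=138/47
back: M2=138/47
back: M1=-5−1/6·138/47=-258/47
M: M0=0, M1=-258/47, M2=138/47, M3=0
seg 0: a=1, c=M0/2=0, d=(M1−M0)/(6·2)=-43/94, b=Δ0−h0·(2M0+M1)/6=133/47
seg 1: a=3, c=M1/2=-129/47, d=(M2−M1)/(6·1)=66/47, b=Δ1−h1·(2M1+M2)/6=-125/47
seg 2: a=-1, c=M2/2=69/47, d=(M3−M2)/(6·3)=-23/141, b=Δ2−h2·(2M2+M3)/6=-185/47
t_q=9/2 → seg 2, τ=3/2; S=-1+-185/47·τ+69/47·τ²+-23/141·τ³=-1561/376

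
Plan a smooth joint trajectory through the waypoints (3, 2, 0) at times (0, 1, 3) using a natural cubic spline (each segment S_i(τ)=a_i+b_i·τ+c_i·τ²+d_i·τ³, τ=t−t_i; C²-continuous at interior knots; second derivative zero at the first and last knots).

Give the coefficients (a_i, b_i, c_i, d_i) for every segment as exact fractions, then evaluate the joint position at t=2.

  seg 0: a=3 b=-1 c=0 d=0
  seg 1: a=2 b=-1 c=0 d=0
S(2) = 1

Δ: Δ0=-1, Δ1=-1
row 1: diag=6, rhs=0; c'=1/3, d'=0
back: M1=0
M: M0=0, M1=0, M2=0
seg 0: a=3, c=M0/2=0, d=(M1−M0)/(6·1)=0, b=Δ0−h0·(2M0+M1)/6=-1
seg 1: a=2, c=M1/2=0, d=(M2−M1)/(6·2)=0, b=Δ1−h1·(2M1+M2)/6=-1
t_q=2 → seg 1, τ=1; S=2+-1·τ+0·τ²+0·τ³=1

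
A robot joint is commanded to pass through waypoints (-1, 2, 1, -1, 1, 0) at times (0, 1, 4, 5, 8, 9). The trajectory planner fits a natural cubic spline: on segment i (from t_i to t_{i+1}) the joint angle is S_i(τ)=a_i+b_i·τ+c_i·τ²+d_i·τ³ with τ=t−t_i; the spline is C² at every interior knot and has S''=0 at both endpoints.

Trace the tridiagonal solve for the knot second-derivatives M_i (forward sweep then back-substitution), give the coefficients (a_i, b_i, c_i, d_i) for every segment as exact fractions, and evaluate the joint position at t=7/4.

  seg 0: a=-1 b=3323/987 c=0 d=-362/987
  seg 1: a=2 b=2237/987 c=-362/329 d=692/8883
  seg 2: a=1 b=-2203/987 c=-394/987 d=89/141
  seg 3: a=-1 b=-374/329 c=1475/987 d=-2645/8883
  seg 4: a=1 b=-69/329 c=-390/329 d=130/329
S(7/4) = 16391/5264

Δ: Δ0=3, Δ1=-1/3, Δ2=-2, Δ3=2/3, Δ4=-1
row 1: diag=8, rhs=-20; c'=3/8, d'=-5/2
row 2: denom=8−3·3/8=55/8; d'=(-10−3·-5/2)/(55/8)=-4/11
row 3: denom=8−1·8/55=432/55; d'=(16−1·-4/11)/(432/55)=25/12
row 4: denom=8−3·55/144=329/48; d'=(-10−3·25/12)/(329/48)=-780/329
back: M4=-780/329
back: M3=25/12−55/144·-780/329=2950/987
back: M2=-4/11−8/55·2950/987=-788/987
back: M1=-5/2−3/8·-788/987=-724/329
M: M0=0, M1=-724/329, M2=-788/987, M3=2950/987, M4=-780/329, M5=0
seg 0: a=-1, c=M0/2=0, d=(M1−M0)/(6·1)=-362/987, b=Δ0−h0·(2M0+M1)/6=3323/987
seg 1: a=2, c=M1/2=-362/329, d=(M2−M1)/(6·3)=692/8883, b=Δ1−h1·(2M1+M2)/6=2237/987
seg 2: a=1, c=M2/2=-394/987, d=(M3−M2)/(6·1)=89/141, b=Δ2−h2·(2M2+M3)/6=-2203/987
seg 3: a=-1, c=M3/2=1475/987, d=(M4−M3)/(6·3)=-2645/8883, b=Δ3−h3·(2M3+M4)/6=-374/329
seg 4: a=1, c=M4/2=-390/329, d=(M5−M4)/(6·1)=130/329, b=Δ4−h4·(2M4+M5)/6=-69/329
t_q=7/4 → seg 1, τ=3/4; S=2+2237/987·τ+-362/329·τ²+692/8883·τ³=16391/5264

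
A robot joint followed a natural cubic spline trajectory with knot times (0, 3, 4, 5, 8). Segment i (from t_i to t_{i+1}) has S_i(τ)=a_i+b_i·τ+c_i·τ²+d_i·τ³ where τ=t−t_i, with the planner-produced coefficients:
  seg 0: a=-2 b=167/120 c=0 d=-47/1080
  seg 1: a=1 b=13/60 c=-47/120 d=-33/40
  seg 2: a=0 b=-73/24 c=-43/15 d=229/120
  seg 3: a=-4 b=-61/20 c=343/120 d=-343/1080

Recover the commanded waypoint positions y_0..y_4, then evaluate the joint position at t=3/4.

y_0 = S_0(0) = a_0 = -2
y_1 = S_1(0) = a_1 = 1
y_2 = S_2(0) = a_2 = 0
y_3 = S_3(0) = a_3 = -4
y_4 = S_3(3) = 4
t_q=3/4 is in segment 0 (τ=3/4); S_0(τ)=-499/512

y_0=-2 y_1=1 y_2=0 y_3=-4 y_4=4
S(3/4) = -499/512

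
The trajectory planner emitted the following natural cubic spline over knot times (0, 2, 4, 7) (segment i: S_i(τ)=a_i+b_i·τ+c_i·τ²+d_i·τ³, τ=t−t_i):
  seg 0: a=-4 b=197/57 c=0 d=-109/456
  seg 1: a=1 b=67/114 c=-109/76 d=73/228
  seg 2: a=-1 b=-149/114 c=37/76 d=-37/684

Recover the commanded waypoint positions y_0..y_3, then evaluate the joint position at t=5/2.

y_0=-4 y_1=1 y_2=-1 y_3=-2
S(5/2) = 593/608

y_0 = S_0(0) = a_0 = -4
y_1 = S_1(0) = a_1 = 1
y_2 = S_2(0) = a_2 = -1
y_3 = S_2(3) = -2
t_q=5/2 is in segment 1 (τ=1/2); S_1(τ)=593/608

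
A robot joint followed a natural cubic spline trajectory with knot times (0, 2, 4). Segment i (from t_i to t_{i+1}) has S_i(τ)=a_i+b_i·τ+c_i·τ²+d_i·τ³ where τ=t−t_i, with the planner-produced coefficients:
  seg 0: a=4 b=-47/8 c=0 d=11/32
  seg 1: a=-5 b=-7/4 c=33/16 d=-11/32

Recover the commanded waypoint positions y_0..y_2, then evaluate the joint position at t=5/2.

y_0 = S_0(0) = a_0 = 4
y_1 = S_1(0) = a_1 = -5
y_2 = S_1(2) = -3
t_q=5/2 is in segment 1 (τ=1/2); S_1(τ)=-1383/256

y_0=4 y_1=-5 y_2=-3
S(5/2) = -1383/256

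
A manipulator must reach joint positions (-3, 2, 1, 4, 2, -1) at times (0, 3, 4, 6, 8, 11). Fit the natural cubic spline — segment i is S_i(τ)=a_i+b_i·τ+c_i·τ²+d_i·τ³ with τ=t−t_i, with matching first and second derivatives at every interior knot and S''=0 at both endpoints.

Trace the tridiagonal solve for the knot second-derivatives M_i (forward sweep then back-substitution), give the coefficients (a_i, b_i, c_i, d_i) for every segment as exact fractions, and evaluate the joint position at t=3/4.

Δ: Δ0=5/3, Δ1=-1, Δ2=3/2, Δ3=-1, Δ4=-1
row 1: diag=8, rhs=-16; c'=1/8, d'=-2
row 2: denom=6−1·1/8=47/8; d'=(15−1·-2)/(47/8)=136/47
row 3: denom=8−2·16/47=344/47; d'=(-15−2·136/47)/(344/47)=-977/344
row 4: denom=10−2·47/172=813/86; d'=(0−2·-977/344)/(813/86)=977/1626
back: M4=977/1626
back: M3=-977/344−47/172·977/1626=-4885/1626
back: M2=136/47−16/47·-4885/1626=3184/813
back: M1=-2−1/8·3184/813=-2024/813
M: M0=0, M1=-2024/813, M2=3184/813, M3=-4885/1626, M4=977/1626, M5=0
seg 0: a=-3, c=M0/2=0, d=(M1−M0)/(6·3)=-1012/7317, b=Δ0−h0·(2M0+M1)/6=789/271
seg 1: a=2, c=M1/2=-1012/813, d=(M2−M1)/(6·1)=868/813, b=Δ1−h1·(2M1+M2)/6=-223/271
seg 2: a=1, c=M2/2=1592/813, d=(M3−M2)/(6·2)=-3751/6504, b=Δ2−h2·(2M2+M3)/6=-89/813
seg 3: a=4, c=M3/2=-4885/3252, d=(M4−M3)/(6·2)=977/3252, b=Δ3−h3·(2M3+M4)/6=435/542
seg 4: a=2, c=M4/2=977/3252, d=(M5−M4)/(6·3)=-977/29268, b=Δ4−h4·(2M4+M5)/6=-2603/1626
t_q=3/4 → seg 0, τ=3/4; S=-3+789/271·τ+0·τ²+-1012/7317·τ³=-3793/4336

  seg 0: a=-3 b=789/271 c=0 d=-1012/7317
  seg 1: a=2 b=-223/271 c=-1012/813 d=868/813
  seg 2: a=1 b=-89/813 c=1592/813 d=-3751/6504
  seg 3: a=4 b=435/542 c=-4885/3252 d=977/3252
  seg 4: a=2 b=-2603/1626 c=977/3252 d=-977/29268
S(3/4) = -3793/4336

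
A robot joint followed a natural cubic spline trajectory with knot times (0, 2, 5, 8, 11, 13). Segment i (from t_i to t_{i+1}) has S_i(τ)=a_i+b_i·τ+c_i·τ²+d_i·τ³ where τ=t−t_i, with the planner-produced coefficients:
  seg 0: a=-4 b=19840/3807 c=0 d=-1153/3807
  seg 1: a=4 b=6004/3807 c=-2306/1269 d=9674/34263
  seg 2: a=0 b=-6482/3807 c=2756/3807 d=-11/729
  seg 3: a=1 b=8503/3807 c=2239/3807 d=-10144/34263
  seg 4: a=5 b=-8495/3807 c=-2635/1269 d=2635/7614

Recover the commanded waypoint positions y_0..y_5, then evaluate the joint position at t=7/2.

y_0=-4 y_1=4 y_2=0 y_3=1 y_4=5 y_5=-5
S(7/2) = 5465/1692

y_0 = S_0(0) = a_0 = -4
y_1 = S_1(0) = a_1 = 4
y_2 = S_2(0) = a_2 = 0
y_3 = S_3(0) = a_3 = 1
y_4 = S_4(0) = a_4 = 5
y_5 = S_4(2) = -5
t_q=7/2 is in segment 1 (τ=3/2); S_1(τ)=5465/1692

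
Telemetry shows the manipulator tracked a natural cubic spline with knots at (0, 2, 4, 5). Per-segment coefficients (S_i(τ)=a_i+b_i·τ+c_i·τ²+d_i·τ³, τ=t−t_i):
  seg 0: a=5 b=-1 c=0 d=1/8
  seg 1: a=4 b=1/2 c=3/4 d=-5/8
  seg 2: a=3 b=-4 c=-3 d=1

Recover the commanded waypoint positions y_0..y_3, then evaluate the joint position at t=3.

y_0 = S_0(0) = a_0 = 5
y_1 = S_1(0) = a_1 = 4
y_2 = S_2(0) = a_2 = 3
y_3 = S_2(1) = -3
t_q=3 is in segment 1 (τ=1); S_1(τ)=37/8

y_0=5 y_1=4 y_2=3 y_3=-3
S(3) = 37/8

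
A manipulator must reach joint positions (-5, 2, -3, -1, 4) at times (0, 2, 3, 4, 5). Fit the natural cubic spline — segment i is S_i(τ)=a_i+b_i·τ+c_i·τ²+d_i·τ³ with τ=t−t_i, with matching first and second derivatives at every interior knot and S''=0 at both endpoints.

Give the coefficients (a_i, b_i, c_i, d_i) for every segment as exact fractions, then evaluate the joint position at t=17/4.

  seg 0: a=-5 b=303/43 c=0 d=-305/344
  seg 1: a=2 b=-309/86 c=-915/172 d=673/172
  seg 2: a=-3 b=-429/172 c=276/43 d=-331/172
  seg 3: a=-1 b=393/86 c=111/172 d=-37/172
S(17/4) = 1975/11008

Δ: Δ0=7/2, Δ1=-5, Δ2=2, Δ3=5
row 1: diag=6, rhs=-51; c'=1/6, d'=-17/2
row 2: denom=4−1·1/6=23/6; d'=(42−1·-17/2)/(23/6)=303/23
row 3: denom=4−1·6/23=86/23; d'=(18−1·303/23)/(86/23)=111/86
back: M3=111/86
back: M2=303/23−6/23·111/86=552/43
back: M1=-17/2−1/6·552/43=-915/86
M: M0=0, M1=-915/86, M2=552/43, M3=111/86, M4=0
seg 0: a=-5, c=M0/2=0, d=(M1−M0)/(6·2)=-305/344, b=Δ0−h0·(2M0+M1)/6=303/43
seg 1: a=2, c=M1/2=-915/172, d=(M2−M1)/(6·1)=673/172, b=Δ1−h1·(2M1+M2)/6=-309/86
seg 2: a=-3, c=M2/2=276/43, d=(M3−M2)/(6·1)=-331/172, b=Δ2−h2·(2M2+M3)/6=-429/172
seg 3: a=-1, c=M3/2=111/172, d=(M4−M3)/(6·1)=-37/172, b=Δ3−h3·(2M3+M4)/6=393/86
t_q=17/4 → seg 3, τ=1/4; S=-1+393/86·τ+111/172·τ²+-37/172·τ³=1975/11008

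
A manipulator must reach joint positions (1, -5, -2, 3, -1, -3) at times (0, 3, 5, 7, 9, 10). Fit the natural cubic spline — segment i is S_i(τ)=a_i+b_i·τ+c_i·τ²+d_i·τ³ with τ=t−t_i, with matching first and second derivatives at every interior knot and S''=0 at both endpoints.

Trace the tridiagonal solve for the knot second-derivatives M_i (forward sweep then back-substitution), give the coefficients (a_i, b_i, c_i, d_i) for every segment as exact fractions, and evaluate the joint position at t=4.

  seg 0: a=1 b=-1133/388 c=0 d=119/1164
  seg 1: a=-5 b=-31/194 c=357/388 d=-35/776
  seg 2: a=-2 b=289/97 c=63/97 d=-345/776
  seg 3: a=3 b=47/194 c=-783/388 d=87/194
  seg 4: a=-1 b=-475/194 c=261/388 d=-87/388
S(4) = -3325/776

Δ: Δ0=-2, Δ1=3/2, Δ2=5/2, Δ3=-2, Δ4=-2
row 1: diag=10, rhs=21; c'=1/5, d'=21/10
row 2: denom=8−2·1/5=38/5; d'=(6−2·21/10)/(38/5)=9/38
row 3: denom=8−2·5/19=142/19; d'=(-27−2·9/38)/(142/19)=-261/71
row 4: denom=6−2·19/71=388/71; d'=(0−2·-261/71)/(388/71)=261/194
back: M4=261/194
back: M3=-261/71−19/71·261/194=-783/194
back: M2=9/38−5/19·-783/194=126/97
back: M1=21/10−1/5·126/97=357/194
M: M0=0, M1=357/194, M2=126/97, M3=-783/194, M4=261/194, M5=0
seg 0: a=1, c=M0/2=0, d=(M1−M0)/(6·3)=119/1164, b=Δ0−h0·(2M0+M1)/6=-1133/388
seg 1: a=-5, c=M1/2=357/388, d=(M2−M1)/(6·2)=-35/776, b=Δ1−h1·(2M1+M2)/6=-31/194
seg 2: a=-2, c=M2/2=63/97, d=(M3−M2)/(6·2)=-345/776, b=Δ2−h2·(2M2+M3)/6=289/97
seg 3: a=3, c=M3/2=-783/388, d=(M4−M3)/(6·2)=87/194, b=Δ3−h3·(2M3+M4)/6=47/194
seg 4: a=-1, c=M4/2=261/388, d=(M5−M4)/(6·1)=-87/388, b=Δ4−h4·(2M4+M5)/6=-475/194
t_q=4 → seg 1, τ=1; S=-5+-31/194·τ+357/388·τ²+-35/776·τ³=-3325/776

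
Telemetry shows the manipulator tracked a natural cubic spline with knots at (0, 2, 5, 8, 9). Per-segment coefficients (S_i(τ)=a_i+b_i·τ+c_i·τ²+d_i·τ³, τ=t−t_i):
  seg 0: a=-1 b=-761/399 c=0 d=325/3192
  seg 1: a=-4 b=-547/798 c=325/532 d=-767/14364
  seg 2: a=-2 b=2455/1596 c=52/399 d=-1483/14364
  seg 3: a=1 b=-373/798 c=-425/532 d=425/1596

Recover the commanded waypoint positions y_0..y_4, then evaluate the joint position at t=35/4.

y_0 = S_0(0) = a_0 = -1
y_1 = S_1(0) = a_1 = -4
y_2 = S_2(0) = a_2 = -2
y_3 = S_3(0) = a_3 = 1
y_4 = S_3(1) = 0
t_q=35/4 is in segment 3 (τ=3/4); S_3(τ)=10637/34048

y_0=-1 y_1=-4 y_2=-2 y_3=1 y_4=0
S(35/4) = 10637/34048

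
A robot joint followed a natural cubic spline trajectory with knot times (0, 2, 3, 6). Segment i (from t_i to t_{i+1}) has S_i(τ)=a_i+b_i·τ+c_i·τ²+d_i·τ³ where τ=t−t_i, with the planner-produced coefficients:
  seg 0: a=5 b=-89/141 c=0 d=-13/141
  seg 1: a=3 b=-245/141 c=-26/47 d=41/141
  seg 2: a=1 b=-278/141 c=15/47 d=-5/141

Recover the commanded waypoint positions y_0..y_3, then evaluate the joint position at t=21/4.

y_0 = S_0(0) = a_0 = 5
y_1 = S_1(0) = a_1 = 3
y_2 = S_2(0) = a_2 = 1
y_3 = S_2(3) = -3
t_q=21/4 is in segment 2 (τ=9/4); S_2(τ)=-6691/3008

y_0=5 y_1=3 y_2=1 y_3=-3
S(21/4) = -6691/3008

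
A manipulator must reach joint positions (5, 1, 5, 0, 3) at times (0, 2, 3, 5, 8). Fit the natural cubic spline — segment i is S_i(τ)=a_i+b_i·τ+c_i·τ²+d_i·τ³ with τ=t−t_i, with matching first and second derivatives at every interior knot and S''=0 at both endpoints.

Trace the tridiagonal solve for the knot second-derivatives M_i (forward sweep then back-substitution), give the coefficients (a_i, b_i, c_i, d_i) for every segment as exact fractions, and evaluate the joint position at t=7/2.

Δ: Δ0=-2, Δ1=4, Δ2=-5/2, Δ3=1
row 1: diag=6, rhs=36; c'=1/6, d'=6
row 2: denom=6−1·1/6=35/6; d'=(-39−1·6)/(35/6)=-54/7
row 3: denom=10−2·12/35=326/35; d'=(21−2·-54/7)/(326/35)=1275/326
back: M3=1275/326
back: M2=-54/7−12/35·1275/326=-1476/163
back: M1=6−1/6·-1476/163=1224/163
M: M0=0, M1=1224/163, M2=-1476/163, M3=1275/326, M4=0
seg 0: a=5, c=M0/2=0, d=(M1−M0)/(6·2)=102/163, b=Δ0−h0·(2M0+M1)/6=-734/163
seg 1: a=1, c=M1/2=612/163, d=(M2−M1)/(6·1)=-450/163, b=Δ1−h1·(2M1+M2)/6=490/163
seg 2: a=5, c=M2/2=-738/163, d=(M3−M2)/(6·2)=1409/1304, b=Δ2−h2·(2M2+M3)/6=364/163
seg 3: a=0, c=M3/2=1275/652, d=(M4−M3)/(6·3)=-425/1956, b=Δ3−h3·(2M3+M4)/6=-949/326
t_q=7/2 → seg 2, τ=1/2; S=5+364/163·τ+-738/163·τ²+1409/1304·τ³=53409/10432

  seg 0: a=5 b=-734/163 c=0 d=102/163
  seg 1: a=1 b=490/163 c=612/163 d=-450/163
  seg 2: a=5 b=364/163 c=-738/163 d=1409/1304
  seg 3: a=0 b=-949/326 c=1275/652 d=-425/1956
S(7/2) = 53409/10432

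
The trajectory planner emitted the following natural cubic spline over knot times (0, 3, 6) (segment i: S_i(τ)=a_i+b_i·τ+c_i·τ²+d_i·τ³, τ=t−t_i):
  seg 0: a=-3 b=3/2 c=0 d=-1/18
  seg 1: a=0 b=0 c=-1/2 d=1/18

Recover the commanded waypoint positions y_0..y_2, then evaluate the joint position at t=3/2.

y_0=-3 y_1=0 y_2=-3
S(3/2) = -15/16

y_0 = S_0(0) = a_0 = -3
y_1 = S_1(0) = a_1 = 0
y_2 = S_1(3) = -3
t_q=3/2 is in segment 0 (τ=3/2); S_0(τ)=-15/16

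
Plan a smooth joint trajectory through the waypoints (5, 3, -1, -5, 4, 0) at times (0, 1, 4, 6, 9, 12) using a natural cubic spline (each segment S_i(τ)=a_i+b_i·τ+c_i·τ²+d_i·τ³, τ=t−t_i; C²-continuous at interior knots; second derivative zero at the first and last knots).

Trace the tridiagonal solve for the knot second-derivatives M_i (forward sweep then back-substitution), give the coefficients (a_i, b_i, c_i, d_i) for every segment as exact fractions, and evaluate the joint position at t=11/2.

Δ: Δ0=-2, Δ1=-4/3, Δ2=-2, Δ3=3, Δ4=-4/3
row 1: diag=8, rhs=4; c'=3/8, d'=1/2
row 2: denom=10−3·3/8=71/8; d'=(-4−3·1/2)/(71/8)=-44/71
row 3: denom=10−2·16/71=678/71; d'=(30−2·-44/71)/(678/71)=1109/339
row 4: denom=12−3·71/226=2499/226; d'=(-26−3·1109/339)/(2499/226)=-2698/833
back: M4=-2698/833
back: M3=1109/339−71/226·-2698/833=10718/2499
back: M2=-44/71−16/71·10718/2499=-3964/2499
back: M1=1/2−3/8·-3964/2499=912/833
M: M0=0, M1=912/833, M2=-3964/2499, M3=10718/2499, M4=-2698/833, M5=0
seg 0: a=5, c=M0/2=0, d=(M1−M0)/(6·1)=152/833, b=Δ0−h0·(2M0+M1)/6=-1818/833
seg 1: a=3, c=M1/2=456/833, d=(M2−M1)/(6·3)=-3350/22491, b=Δ1−h1·(2M1+M2)/6=-1362/833
seg 2: a=-1, c=M2/2=-1982/2499, d=(M3−M2)/(6·2)=2447/4998, b=Δ2−h2·(2M2+M3)/6=-1976/833
seg 3: a=-5, c=M3/2=5359/2499, d=(M4−M3)/(6·3)=-9406/22491, b=Δ3−h3·(2M3+M4)/6=118/357
seg 4: a=4, c=M4/2=-1349/833, d=(M5−M4)/(6·3)=1349/7497, b=Δ4−h4·(2M4+M5)/6=4762/2499
t_q=11/2 → seg 2, τ=3/2; S=-1+-1976/833·τ+-1982/2499·τ²+2447/4998·τ³=-62513/13328

  seg 0: a=5 b=-1818/833 c=0 d=152/833
  seg 1: a=3 b=-1362/833 c=456/833 d=-3350/22491
  seg 2: a=-1 b=-1976/833 c=-1982/2499 d=2447/4998
  seg 3: a=-5 b=118/357 c=5359/2499 d=-9406/22491
  seg 4: a=4 b=4762/2499 c=-1349/833 d=1349/7497
S(11/2) = -62513/13328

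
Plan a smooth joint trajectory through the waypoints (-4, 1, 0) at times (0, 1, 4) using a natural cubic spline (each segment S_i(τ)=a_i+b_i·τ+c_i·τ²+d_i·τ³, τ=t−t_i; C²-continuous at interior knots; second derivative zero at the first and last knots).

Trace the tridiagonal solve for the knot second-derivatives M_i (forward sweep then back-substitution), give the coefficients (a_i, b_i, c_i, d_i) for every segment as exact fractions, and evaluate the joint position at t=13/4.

  seg 0: a=-4 b=17/3 c=0 d=-2/3
  seg 1: a=1 b=11/3 c=-2 d=2/9
S(13/4) = 53/32

Δ: Δ0=5, Δ1=-1/3
row 1: diag=8, rhs=-32; c'=3/8, d'=-4
back: M1=-4
M: M0=0, M1=-4, M2=0
seg 0: a=-4, c=M0/2=0, d=(M1−M0)/(6·1)=-2/3, b=Δ0−h0·(2M0+M1)/6=17/3
seg 1: a=1, c=M1/2=-2, d=(M2−M1)/(6·3)=2/9, b=Δ1−h1·(2M1+M2)/6=11/3
t_q=13/4 → seg 1, τ=9/4; S=1+11/3·τ+-2·τ²+2/9·τ³=53/32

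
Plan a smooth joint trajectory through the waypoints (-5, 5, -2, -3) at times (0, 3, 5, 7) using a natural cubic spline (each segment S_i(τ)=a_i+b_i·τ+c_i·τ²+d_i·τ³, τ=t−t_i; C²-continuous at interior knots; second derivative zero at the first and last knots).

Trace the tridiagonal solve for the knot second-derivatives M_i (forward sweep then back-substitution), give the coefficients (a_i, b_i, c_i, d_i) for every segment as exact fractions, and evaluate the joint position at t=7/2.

  seg 0: a=-5 b=653/114 c=0 d=-91/342
  seg 1: a=5 b=-83/57 c=-91/38 d=313/456
  seg 2: a=-2 b=-319/114 c=131/76 d=-131/456
S(7/2) = 4571/1216

Δ: Δ0=10/3, Δ1=-7/2, Δ2=-1/2
row 1: diag=10, rhs=-41; c'=1/5, d'=-41/10
row 2: denom=8−2·1/5=38/5; d'=(18−2·-41/10)/(38/5)=131/38
back: M2=131/38
back: M1=-41/10−1/5·131/38=-91/19
M: M0=0, M1=-91/19, M2=131/38, M3=0
seg 0: a=-5, c=M0/2=0, d=(M1−M0)/(6·3)=-91/342, b=Δ0−h0·(2M0+M1)/6=653/114
seg 1: a=5, c=M1/2=-91/38, d=(M2−M1)/(6·2)=313/456, b=Δ1−h1·(2M1+M2)/6=-83/57
seg 2: a=-2, c=M2/2=131/76, d=(M3−M2)/(6·2)=-131/456, b=Δ2−h2·(2M2+M3)/6=-319/114
t_q=7/2 → seg 1, τ=1/2; S=5+-83/57·τ+-91/38·τ²+313/456·τ³=4571/1216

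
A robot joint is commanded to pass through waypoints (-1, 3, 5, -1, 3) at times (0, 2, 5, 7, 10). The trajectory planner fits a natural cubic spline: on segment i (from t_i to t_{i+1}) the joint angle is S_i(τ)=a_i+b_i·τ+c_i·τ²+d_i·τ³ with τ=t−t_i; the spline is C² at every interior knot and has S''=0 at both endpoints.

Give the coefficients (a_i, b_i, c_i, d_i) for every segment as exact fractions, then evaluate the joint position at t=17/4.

Δ: Δ0=2, Δ1=2/3, Δ2=-3, Δ3=4/3
row 1: diag=10, rhs=-8; c'=3/10, d'=-4/5
row 2: denom=10−3·3/10=91/10; d'=(-22−3·-4/5)/(91/10)=-28/13
row 3: denom=10−2·20/91=870/91; d'=(26−2·-28/13)/(870/91)=1379/435
back: M3=1379/435
back: M2=-28/13−20/91·1379/435=-248/87
back: M1=-4/5−3/10·-248/87=8/145
M: M0=0, M1=8/145, M2=-248/87, M3=1379/435, M4=0
seg 0: a=-1, c=M0/2=0, d=(M1−M0)/(6·2)=2/435, b=Δ0−h0·(2M0+M1)/6=862/435
seg 1: a=3, c=M1/2=4/145, d=(M2−M1)/(6·3)=-632/3915, b=Δ1−h1·(2M1+M2)/6=886/435
seg 2: a=5, c=M2/2=-124/87, d=(M3−M2)/(6·2)=291/580, b=Δ2−h2·(2M2+M3)/6=-938/435
seg 3: a=-1, c=M3/2=1379/870, d=(M4−M3)/(6·3)=-1379/7830, b=Δ3−h3·(2M3+M4)/6=-799/435
t_q=17/4 → seg 1, τ=9/4; S=3+886/435·τ+4/145·τ²+-632/3915·τ³=1365/232

  seg 0: a=-1 b=862/435 c=0 d=2/435
  seg 1: a=3 b=886/435 c=4/145 d=-632/3915
  seg 2: a=5 b=-938/435 c=-124/87 d=291/580
  seg 3: a=-1 b=-799/435 c=1379/870 d=-1379/7830
S(17/4) = 1365/232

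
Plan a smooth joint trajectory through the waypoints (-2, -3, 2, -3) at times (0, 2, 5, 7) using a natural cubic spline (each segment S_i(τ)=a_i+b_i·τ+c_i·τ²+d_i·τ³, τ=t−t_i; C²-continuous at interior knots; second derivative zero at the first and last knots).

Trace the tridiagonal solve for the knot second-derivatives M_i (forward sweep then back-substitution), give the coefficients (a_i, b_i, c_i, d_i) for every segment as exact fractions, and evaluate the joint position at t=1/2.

Δ: Δ0=-1/2, Δ1=5/3, Δ2=-5/2
row 1: diag=10, rhs=13; c'=3/10, d'=13/10
row 2: denom=10−3·3/10=91/10; d'=(-25−3·13/10)/(91/10)=-289/91
back: M2=-289/91
back: M1=13/10−3/10·-289/91=205/91
M: M0=0, M1=205/91, M2=-289/91, M3=0
seg 0: a=-2, c=M0/2=0, d=(M1−M0)/(6·2)=205/1092, b=Δ0−h0·(2M0+M1)/6=-683/546
seg 1: a=-3, c=M1/2=205/182, d=(M2−M1)/(6·3)=-19/63, b=Δ1−h1·(2M1+M2)/6=547/546
seg 2: a=2, c=M2/2=-289/182, d=(M3−M2)/(6·2)=289/1092, b=Δ2−h2·(2M2+M3)/6=-209/546
t_q=1/2 → seg 0, τ=1/2; S=-2+-683/546·τ+0·τ²+205/1092·τ³=-7577/2912

  seg 0: a=-2 b=-683/546 c=0 d=205/1092
  seg 1: a=-3 b=547/546 c=205/182 d=-19/63
  seg 2: a=2 b=-209/546 c=-289/182 d=289/1092
S(1/2) = -7577/2912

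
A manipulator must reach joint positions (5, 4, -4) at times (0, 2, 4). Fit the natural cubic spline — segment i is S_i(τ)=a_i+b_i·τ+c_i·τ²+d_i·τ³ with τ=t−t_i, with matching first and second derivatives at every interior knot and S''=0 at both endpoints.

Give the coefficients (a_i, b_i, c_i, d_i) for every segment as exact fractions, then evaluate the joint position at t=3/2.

  seg 0: a=5 b=3/8 c=0 d=-7/32
  seg 1: a=4 b=-9/4 c=-21/16 d=7/32
S(3/2) = 1235/256

Δ: Δ0=-1/2, Δ1=-4
row 1: diag=8, rhs=-21; c'=1/4, d'=-21/8
back: M1=-21/8
M: M0=0, M1=-21/8, M2=0
seg 0: a=5, c=M0/2=0, d=(M1−M0)/(6·2)=-7/32, b=Δ0−h0·(2M0+M1)/6=3/8
seg 1: a=4, c=M1/2=-21/16, d=(M2−M1)/(6·2)=7/32, b=Δ1−h1·(2M1+M2)/6=-9/4
t_q=3/2 → seg 0, τ=3/2; S=5+3/8·τ+0·τ²+-7/32·τ³=1235/256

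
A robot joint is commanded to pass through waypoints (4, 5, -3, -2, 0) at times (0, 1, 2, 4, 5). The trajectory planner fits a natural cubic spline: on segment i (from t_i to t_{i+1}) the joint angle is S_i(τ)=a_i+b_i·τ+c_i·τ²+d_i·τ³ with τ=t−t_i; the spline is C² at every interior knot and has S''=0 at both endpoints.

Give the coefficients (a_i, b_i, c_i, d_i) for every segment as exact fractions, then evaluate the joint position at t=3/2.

Δ: Δ0=1, Δ1=-8, Δ2=1/2, Δ3=2
row 1: diag=4, rhs=-54; c'=1/4, d'=-27/2
row 2: denom=6−1·1/4=23/4; d'=(51−1·-27/2)/(23/4)=258/23
row 3: denom=6−2·8/23=122/23; d'=(9−2·258/23)/(122/23)=-309/122
back: M3=-309/122
back: M2=258/23−8/23·-309/122=738/61
back: M1=-27/2−1/4·738/61=-1008/61
M: M0=0, M1=-1008/61, M2=738/61, M3=-309/122, M4=0
seg 0: a=4, c=M0/2=0, d=(M1−M0)/(6·1)=-168/61, b=Δ0−h0·(2M0+M1)/6=229/61
seg 1: a=5, c=M1/2=-504/61, d=(M2−M1)/(6·1)=291/61, b=Δ1−h1·(2M1+M2)/6=-275/61
seg 2: a=-3, c=M2/2=369/61, d=(M3−M2)/(6·2)=-595/488, b=Δ2−h2·(2M2+M3)/6=-410/61
seg 3: a=-2, c=M3/2=-309/244, d=(M4−M3)/(6·1)=103/244, b=Δ3−h3·(2M3+M4)/6=347/122
t_q=3/2 → seg 1, τ=1/2; S=5+-275/61·τ+-504/61·τ²+291/61·τ³=623/488

  seg 0: a=4 b=229/61 c=0 d=-168/61
  seg 1: a=5 b=-275/61 c=-504/61 d=291/61
  seg 2: a=-3 b=-410/61 c=369/61 d=-595/488
  seg 3: a=-2 b=347/122 c=-309/244 d=103/244
S(3/2) = 623/488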